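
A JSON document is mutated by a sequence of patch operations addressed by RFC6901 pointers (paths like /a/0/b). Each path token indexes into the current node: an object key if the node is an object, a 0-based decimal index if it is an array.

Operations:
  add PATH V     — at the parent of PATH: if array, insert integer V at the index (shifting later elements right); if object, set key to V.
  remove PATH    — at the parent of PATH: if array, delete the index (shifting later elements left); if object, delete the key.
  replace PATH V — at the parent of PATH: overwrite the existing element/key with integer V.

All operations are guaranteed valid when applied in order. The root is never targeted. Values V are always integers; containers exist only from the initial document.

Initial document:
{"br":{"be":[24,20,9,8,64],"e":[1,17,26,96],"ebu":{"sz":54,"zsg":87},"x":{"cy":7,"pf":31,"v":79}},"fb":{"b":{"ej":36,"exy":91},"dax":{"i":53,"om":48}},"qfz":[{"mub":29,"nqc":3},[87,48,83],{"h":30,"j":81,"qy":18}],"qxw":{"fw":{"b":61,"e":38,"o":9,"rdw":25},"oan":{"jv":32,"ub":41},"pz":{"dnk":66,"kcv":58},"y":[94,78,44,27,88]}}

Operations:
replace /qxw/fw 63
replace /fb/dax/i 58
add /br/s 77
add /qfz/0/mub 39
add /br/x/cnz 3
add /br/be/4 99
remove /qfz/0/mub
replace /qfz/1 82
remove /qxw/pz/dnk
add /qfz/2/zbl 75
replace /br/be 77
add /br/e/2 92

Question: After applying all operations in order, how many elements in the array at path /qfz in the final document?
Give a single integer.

Answer: 3

Derivation:
After op 1 (replace /qxw/fw 63): {"br":{"be":[24,20,9,8,64],"e":[1,17,26,96],"ebu":{"sz":54,"zsg":87},"x":{"cy":7,"pf":31,"v":79}},"fb":{"b":{"ej":36,"exy":91},"dax":{"i":53,"om":48}},"qfz":[{"mub":29,"nqc":3},[87,48,83],{"h":30,"j":81,"qy":18}],"qxw":{"fw":63,"oan":{"jv":32,"ub":41},"pz":{"dnk":66,"kcv":58},"y":[94,78,44,27,88]}}
After op 2 (replace /fb/dax/i 58): {"br":{"be":[24,20,9,8,64],"e":[1,17,26,96],"ebu":{"sz":54,"zsg":87},"x":{"cy":7,"pf":31,"v":79}},"fb":{"b":{"ej":36,"exy":91},"dax":{"i":58,"om":48}},"qfz":[{"mub":29,"nqc":3},[87,48,83],{"h":30,"j":81,"qy":18}],"qxw":{"fw":63,"oan":{"jv":32,"ub":41},"pz":{"dnk":66,"kcv":58},"y":[94,78,44,27,88]}}
After op 3 (add /br/s 77): {"br":{"be":[24,20,9,8,64],"e":[1,17,26,96],"ebu":{"sz":54,"zsg":87},"s":77,"x":{"cy":7,"pf":31,"v":79}},"fb":{"b":{"ej":36,"exy":91},"dax":{"i":58,"om":48}},"qfz":[{"mub":29,"nqc":3},[87,48,83],{"h":30,"j":81,"qy":18}],"qxw":{"fw":63,"oan":{"jv":32,"ub":41},"pz":{"dnk":66,"kcv":58},"y":[94,78,44,27,88]}}
After op 4 (add /qfz/0/mub 39): {"br":{"be":[24,20,9,8,64],"e":[1,17,26,96],"ebu":{"sz":54,"zsg":87},"s":77,"x":{"cy":7,"pf":31,"v":79}},"fb":{"b":{"ej":36,"exy":91},"dax":{"i":58,"om":48}},"qfz":[{"mub":39,"nqc":3},[87,48,83],{"h":30,"j":81,"qy":18}],"qxw":{"fw":63,"oan":{"jv":32,"ub":41},"pz":{"dnk":66,"kcv":58},"y":[94,78,44,27,88]}}
After op 5 (add /br/x/cnz 3): {"br":{"be":[24,20,9,8,64],"e":[1,17,26,96],"ebu":{"sz":54,"zsg":87},"s":77,"x":{"cnz":3,"cy":7,"pf":31,"v":79}},"fb":{"b":{"ej":36,"exy":91},"dax":{"i":58,"om":48}},"qfz":[{"mub":39,"nqc":3},[87,48,83],{"h":30,"j":81,"qy":18}],"qxw":{"fw":63,"oan":{"jv":32,"ub":41},"pz":{"dnk":66,"kcv":58},"y":[94,78,44,27,88]}}
After op 6 (add /br/be/4 99): {"br":{"be":[24,20,9,8,99,64],"e":[1,17,26,96],"ebu":{"sz":54,"zsg":87},"s":77,"x":{"cnz":3,"cy":7,"pf":31,"v":79}},"fb":{"b":{"ej":36,"exy":91},"dax":{"i":58,"om":48}},"qfz":[{"mub":39,"nqc":3},[87,48,83],{"h":30,"j":81,"qy":18}],"qxw":{"fw":63,"oan":{"jv":32,"ub":41},"pz":{"dnk":66,"kcv":58},"y":[94,78,44,27,88]}}
After op 7 (remove /qfz/0/mub): {"br":{"be":[24,20,9,8,99,64],"e":[1,17,26,96],"ebu":{"sz":54,"zsg":87},"s":77,"x":{"cnz":3,"cy":7,"pf":31,"v":79}},"fb":{"b":{"ej":36,"exy":91},"dax":{"i":58,"om":48}},"qfz":[{"nqc":3},[87,48,83],{"h":30,"j":81,"qy":18}],"qxw":{"fw":63,"oan":{"jv":32,"ub":41},"pz":{"dnk":66,"kcv":58},"y":[94,78,44,27,88]}}
After op 8 (replace /qfz/1 82): {"br":{"be":[24,20,9,8,99,64],"e":[1,17,26,96],"ebu":{"sz":54,"zsg":87},"s":77,"x":{"cnz":3,"cy":7,"pf":31,"v":79}},"fb":{"b":{"ej":36,"exy":91},"dax":{"i":58,"om":48}},"qfz":[{"nqc":3},82,{"h":30,"j":81,"qy":18}],"qxw":{"fw":63,"oan":{"jv":32,"ub":41},"pz":{"dnk":66,"kcv":58},"y":[94,78,44,27,88]}}
After op 9 (remove /qxw/pz/dnk): {"br":{"be":[24,20,9,8,99,64],"e":[1,17,26,96],"ebu":{"sz":54,"zsg":87},"s":77,"x":{"cnz":3,"cy":7,"pf":31,"v":79}},"fb":{"b":{"ej":36,"exy":91},"dax":{"i":58,"om":48}},"qfz":[{"nqc":3},82,{"h":30,"j":81,"qy":18}],"qxw":{"fw":63,"oan":{"jv":32,"ub":41},"pz":{"kcv":58},"y":[94,78,44,27,88]}}
After op 10 (add /qfz/2/zbl 75): {"br":{"be":[24,20,9,8,99,64],"e":[1,17,26,96],"ebu":{"sz":54,"zsg":87},"s":77,"x":{"cnz":3,"cy":7,"pf":31,"v":79}},"fb":{"b":{"ej":36,"exy":91},"dax":{"i":58,"om":48}},"qfz":[{"nqc":3},82,{"h":30,"j":81,"qy":18,"zbl":75}],"qxw":{"fw":63,"oan":{"jv":32,"ub":41},"pz":{"kcv":58},"y":[94,78,44,27,88]}}
After op 11 (replace /br/be 77): {"br":{"be":77,"e":[1,17,26,96],"ebu":{"sz":54,"zsg":87},"s":77,"x":{"cnz":3,"cy":7,"pf":31,"v":79}},"fb":{"b":{"ej":36,"exy":91},"dax":{"i":58,"om":48}},"qfz":[{"nqc":3},82,{"h":30,"j":81,"qy":18,"zbl":75}],"qxw":{"fw":63,"oan":{"jv":32,"ub":41},"pz":{"kcv":58},"y":[94,78,44,27,88]}}
After op 12 (add /br/e/2 92): {"br":{"be":77,"e":[1,17,92,26,96],"ebu":{"sz":54,"zsg":87},"s":77,"x":{"cnz":3,"cy":7,"pf":31,"v":79}},"fb":{"b":{"ej":36,"exy":91},"dax":{"i":58,"om":48}},"qfz":[{"nqc":3},82,{"h":30,"j":81,"qy":18,"zbl":75}],"qxw":{"fw":63,"oan":{"jv":32,"ub":41},"pz":{"kcv":58},"y":[94,78,44,27,88]}}
Size at path /qfz: 3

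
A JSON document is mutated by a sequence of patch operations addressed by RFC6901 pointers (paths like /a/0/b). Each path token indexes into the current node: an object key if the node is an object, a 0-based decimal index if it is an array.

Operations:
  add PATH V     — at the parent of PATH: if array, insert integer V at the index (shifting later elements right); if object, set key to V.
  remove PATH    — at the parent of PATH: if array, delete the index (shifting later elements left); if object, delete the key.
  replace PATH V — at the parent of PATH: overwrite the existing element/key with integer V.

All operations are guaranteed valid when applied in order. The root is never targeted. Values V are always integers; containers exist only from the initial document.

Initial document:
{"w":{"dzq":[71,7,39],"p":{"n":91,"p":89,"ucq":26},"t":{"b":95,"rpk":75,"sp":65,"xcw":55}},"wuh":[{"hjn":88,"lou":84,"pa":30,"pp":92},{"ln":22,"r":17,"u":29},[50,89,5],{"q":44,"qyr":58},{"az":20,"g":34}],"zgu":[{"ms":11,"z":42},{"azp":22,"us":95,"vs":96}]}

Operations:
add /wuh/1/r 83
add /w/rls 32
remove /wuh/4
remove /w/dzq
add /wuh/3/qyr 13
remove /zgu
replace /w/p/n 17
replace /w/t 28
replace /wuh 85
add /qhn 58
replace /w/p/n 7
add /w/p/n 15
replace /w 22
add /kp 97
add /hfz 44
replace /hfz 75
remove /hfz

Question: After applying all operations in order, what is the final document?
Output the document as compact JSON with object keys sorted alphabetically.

Answer: {"kp":97,"qhn":58,"w":22,"wuh":85}

Derivation:
After op 1 (add /wuh/1/r 83): {"w":{"dzq":[71,7,39],"p":{"n":91,"p":89,"ucq":26},"t":{"b":95,"rpk":75,"sp":65,"xcw":55}},"wuh":[{"hjn":88,"lou":84,"pa":30,"pp":92},{"ln":22,"r":83,"u":29},[50,89,5],{"q":44,"qyr":58},{"az":20,"g":34}],"zgu":[{"ms":11,"z":42},{"azp":22,"us":95,"vs":96}]}
After op 2 (add /w/rls 32): {"w":{"dzq":[71,7,39],"p":{"n":91,"p":89,"ucq":26},"rls":32,"t":{"b":95,"rpk":75,"sp":65,"xcw":55}},"wuh":[{"hjn":88,"lou":84,"pa":30,"pp":92},{"ln":22,"r":83,"u":29},[50,89,5],{"q":44,"qyr":58},{"az":20,"g":34}],"zgu":[{"ms":11,"z":42},{"azp":22,"us":95,"vs":96}]}
After op 3 (remove /wuh/4): {"w":{"dzq":[71,7,39],"p":{"n":91,"p":89,"ucq":26},"rls":32,"t":{"b":95,"rpk":75,"sp":65,"xcw":55}},"wuh":[{"hjn":88,"lou":84,"pa":30,"pp":92},{"ln":22,"r":83,"u":29},[50,89,5],{"q":44,"qyr":58}],"zgu":[{"ms":11,"z":42},{"azp":22,"us":95,"vs":96}]}
After op 4 (remove /w/dzq): {"w":{"p":{"n":91,"p":89,"ucq":26},"rls":32,"t":{"b":95,"rpk":75,"sp":65,"xcw":55}},"wuh":[{"hjn":88,"lou":84,"pa":30,"pp":92},{"ln":22,"r":83,"u":29},[50,89,5],{"q":44,"qyr":58}],"zgu":[{"ms":11,"z":42},{"azp":22,"us":95,"vs":96}]}
After op 5 (add /wuh/3/qyr 13): {"w":{"p":{"n":91,"p":89,"ucq":26},"rls":32,"t":{"b":95,"rpk":75,"sp":65,"xcw":55}},"wuh":[{"hjn":88,"lou":84,"pa":30,"pp":92},{"ln":22,"r":83,"u":29},[50,89,5],{"q":44,"qyr":13}],"zgu":[{"ms":11,"z":42},{"azp":22,"us":95,"vs":96}]}
After op 6 (remove /zgu): {"w":{"p":{"n":91,"p":89,"ucq":26},"rls":32,"t":{"b":95,"rpk":75,"sp":65,"xcw":55}},"wuh":[{"hjn":88,"lou":84,"pa":30,"pp":92},{"ln":22,"r":83,"u":29},[50,89,5],{"q":44,"qyr":13}]}
After op 7 (replace /w/p/n 17): {"w":{"p":{"n":17,"p":89,"ucq":26},"rls":32,"t":{"b":95,"rpk":75,"sp":65,"xcw":55}},"wuh":[{"hjn":88,"lou":84,"pa":30,"pp":92},{"ln":22,"r":83,"u":29},[50,89,5],{"q":44,"qyr":13}]}
After op 8 (replace /w/t 28): {"w":{"p":{"n":17,"p":89,"ucq":26},"rls":32,"t":28},"wuh":[{"hjn":88,"lou":84,"pa":30,"pp":92},{"ln":22,"r":83,"u":29},[50,89,5],{"q":44,"qyr":13}]}
After op 9 (replace /wuh 85): {"w":{"p":{"n":17,"p":89,"ucq":26},"rls":32,"t":28},"wuh":85}
After op 10 (add /qhn 58): {"qhn":58,"w":{"p":{"n":17,"p":89,"ucq":26},"rls":32,"t":28},"wuh":85}
After op 11 (replace /w/p/n 7): {"qhn":58,"w":{"p":{"n":7,"p":89,"ucq":26},"rls":32,"t":28},"wuh":85}
After op 12 (add /w/p/n 15): {"qhn":58,"w":{"p":{"n":15,"p":89,"ucq":26},"rls":32,"t":28},"wuh":85}
After op 13 (replace /w 22): {"qhn":58,"w":22,"wuh":85}
After op 14 (add /kp 97): {"kp":97,"qhn":58,"w":22,"wuh":85}
After op 15 (add /hfz 44): {"hfz":44,"kp":97,"qhn":58,"w":22,"wuh":85}
After op 16 (replace /hfz 75): {"hfz":75,"kp":97,"qhn":58,"w":22,"wuh":85}
After op 17 (remove /hfz): {"kp":97,"qhn":58,"w":22,"wuh":85}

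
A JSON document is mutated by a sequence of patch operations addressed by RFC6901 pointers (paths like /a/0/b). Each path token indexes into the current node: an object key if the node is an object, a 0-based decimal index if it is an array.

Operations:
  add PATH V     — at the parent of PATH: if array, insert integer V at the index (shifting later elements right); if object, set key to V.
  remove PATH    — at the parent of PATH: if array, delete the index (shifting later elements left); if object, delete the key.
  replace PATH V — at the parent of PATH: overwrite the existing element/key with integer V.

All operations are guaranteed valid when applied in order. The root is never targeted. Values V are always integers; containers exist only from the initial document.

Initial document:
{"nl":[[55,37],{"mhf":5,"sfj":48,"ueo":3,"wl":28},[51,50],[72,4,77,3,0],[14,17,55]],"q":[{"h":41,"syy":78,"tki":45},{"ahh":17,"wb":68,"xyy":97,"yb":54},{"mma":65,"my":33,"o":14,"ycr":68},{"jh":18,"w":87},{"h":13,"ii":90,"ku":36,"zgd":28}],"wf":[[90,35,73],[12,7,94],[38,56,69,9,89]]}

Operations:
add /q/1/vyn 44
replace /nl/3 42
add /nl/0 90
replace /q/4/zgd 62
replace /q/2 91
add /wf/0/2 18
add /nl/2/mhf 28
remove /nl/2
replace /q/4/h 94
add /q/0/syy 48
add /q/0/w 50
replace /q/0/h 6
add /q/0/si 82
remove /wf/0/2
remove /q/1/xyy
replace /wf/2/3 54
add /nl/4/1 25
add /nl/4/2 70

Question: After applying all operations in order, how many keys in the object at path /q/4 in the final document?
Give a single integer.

After op 1 (add /q/1/vyn 44): {"nl":[[55,37],{"mhf":5,"sfj":48,"ueo":3,"wl":28},[51,50],[72,4,77,3,0],[14,17,55]],"q":[{"h":41,"syy":78,"tki":45},{"ahh":17,"vyn":44,"wb":68,"xyy":97,"yb":54},{"mma":65,"my":33,"o":14,"ycr":68},{"jh":18,"w":87},{"h":13,"ii":90,"ku":36,"zgd":28}],"wf":[[90,35,73],[12,7,94],[38,56,69,9,89]]}
After op 2 (replace /nl/3 42): {"nl":[[55,37],{"mhf":5,"sfj":48,"ueo":3,"wl":28},[51,50],42,[14,17,55]],"q":[{"h":41,"syy":78,"tki":45},{"ahh":17,"vyn":44,"wb":68,"xyy":97,"yb":54},{"mma":65,"my":33,"o":14,"ycr":68},{"jh":18,"w":87},{"h":13,"ii":90,"ku":36,"zgd":28}],"wf":[[90,35,73],[12,7,94],[38,56,69,9,89]]}
After op 3 (add /nl/0 90): {"nl":[90,[55,37],{"mhf":5,"sfj":48,"ueo":3,"wl":28},[51,50],42,[14,17,55]],"q":[{"h":41,"syy":78,"tki":45},{"ahh":17,"vyn":44,"wb":68,"xyy":97,"yb":54},{"mma":65,"my":33,"o":14,"ycr":68},{"jh":18,"w":87},{"h":13,"ii":90,"ku":36,"zgd":28}],"wf":[[90,35,73],[12,7,94],[38,56,69,9,89]]}
After op 4 (replace /q/4/zgd 62): {"nl":[90,[55,37],{"mhf":5,"sfj":48,"ueo":3,"wl":28},[51,50],42,[14,17,55]],"q":[{"h":41,"syy":78,"tki":45},{"ahh":17,"vyn":44,"wb":68,"xyy":97,"yb":54},{"mma":65,"my":33,"o":14,"ycr":68},{"jh":18,"w":87},{"h":13,"ii":90,"ku":36,"zgd":62}],"wf":[[90,35,73],[12,7,94],[38,56,69,9,89]]}
After op 5 (replace /q/2 91): {"nl":[90,[55,37],{"mhf":5,"sfj":48,"ueo":3,"wl":28},[51,50],42,[14,17,55]],"q":[{"h":41,"syy":78,"tki":45},{"ahh":17,"vyn":44,"wb":68,"xyy":97,"yb":54},91,{"jh":18,"w":87},{"h":13,"ii":90,"ku":36,"zgd":62}],"wf":[[90,35,73],[12,7,94],[38,56,69,9,89]]}
After op 6 (add /wf/0/2 18): {"nl":[90,[55,37],{"mhf":5,"sfj":48,"ueo":3,"wl":28},[51,50],42,[14,17,55]],"q":[{"h":41,"syy":78,"tki":45},{"ahh":17,"vyn":44,"wb":68,"xyy":97,"yb":54},91,{"jh":18,"w":87},{"h":13,"ii":90,"ku":36,"zgd":62}],"wf":[[90,35,18,73],[12,7,94],[38,56,69,9,89]]}
After op 7 (add /nl/2/mhf 28): {"nl":[90,[55,37],{"mhf":28,"sfj":48,"ueo":3,"wl":28},[51,50],42,[14,17,55]],"q":[{"h":41,"syy":78,"tki":45},{"ahh":17,"vyn":44,"wb":68,"xyy":97,"yb":54},91,{"jh":18,"w":87},{"h":13,"ii":90,"ku":36,"zgd":62}],"wf":[[90,35,18,73],[12,7,94],[38,56,69,9,89]]}
After op 8 (remove /nl/2): {"nl":[90,[55,37],[51,50],42,[14,17,55]],"q":[{"h":41,"syy":78,"tki":45},{"ahh":17,"vyn":44,"wb":68,"xyy":97,"yb":54},91,{"jh":18,"w":87},{"h":13,"ii":90,"ku":36,"zgd":62}],"wf":[[90,35,18,73],[12,7,94],[38,56,69,9,89]]}
After op 9 (replace /q/4/h 94): {"nl":[90,[55,37],[51,50],42,[14,17,55]],"q":[{"h":41,"syy":78,"tki":45},{"ahh":17,"vyn":44,"wb":68,"xyy":97,"yb":54},91,{"jh":18,"w":87},{"h":94,"ii":90,"ku":36,"zgd":62}],"wf":[[90,35,18,73],[12,7,94],[38,56,69,9,89]]}
After op 10 (add /q/0/syy 48): {"nl":[90,[55,37],[51,50],42,[14,17,55]],"q":[{"h":41,"syy":48,"tki":45},{"ahh":17,"vyn":44,"wb":68,"xyy":97,"yb":54},91,{"jh":18,"w":87},{"h":94,"ii":90,"ku":36,"zgd":62}],"wf":[[90,35,18,73],[12,7,94],[38,56,69,9,89]]}
After op 11 (add /q/0/w 50): {"nl":[90,[55,37],[51,50],42,[14,17,55]],"q":[{"h":41,"syy":48,"tki":45,"w":50},{"ahh":17,"vyn":44,"wb":68,"xyy":97,"yb":54},91,{"jh":18,"w":87},{"h":94,"ii":90,"ku":36,"zgd":62}],"wf":[[90,35,18,73],[12,7,94],[38,56,69,9,89]]}
After op 12 (replace /q/0/h 6): {"nl":[90,[55,37],[51,50],42,[14,17,55]],"q":[{"h":6,"syy":48,"tki":45,"w":50},{"ahh":17,"vyn":44,"wb":68,"xyy":97,"yb":54},91,{"jh":18,"w":87},{"h":94,"ii":90,"ku":36,"zgd":62}],"wf":[[90,35,18,73],[12,7,94],[38,56,69,9,89]]}
After op 13 (add /q/0/si 82): {"nl":[90,[55,37],[51,50],42,[14,17,55]],"q":[{"h":6,"si":82,"syy":48,"tki":45,"w":50},{"ahh":17,"vyn":44,"wb":68,"xyy":97,"yb":54},91,{"jh":18,"w":87},{"h":94,"ii":90,"ku":36,"zgd":62}],"wf":[[90,35,18,73],[12,7,94],[38,56,69,9,89]]}
After op 14 (remove /wf/0/2): {"nl":[90,[55,37],[51,50],42,[14,17,55]],"q":[{"h":6,"si":82,"syy":48,"tki":45,"w":50},{"ahh":17,"vyn":44,"wb":68,"xyy":97,"yb":54},91,{"jh":18,"w":87},{"h":94,"ii":90,"ku":36,"zgd":62}],"wf":[[90,35,73],[12,7,94],[38,56,69,9,89]]}
After op 15 (remove /q/1/xyy): {"nl":[90,[55,37],[51,50],42,[14,17,55]],"q":[{"h":6,"si":82,"syy":48,"tki":45,"w":50},{"ahh":17,"vyn":44,"wb":68,"yb":54},91,{"jh":18,"w":87},{"h":94,"ii":90,"ku":36,"zgd":62}],"wf":[[90,35,73],[12,7,94],[38,56,69,9,89]]}
After op 16 (replace /wf/2/3 54): {"nl":[90,[55,37],[51,50],42,[14,17,55]],"q":[{"h":6,"si":82,"syy":48,"tki":45,"w":50},{"ahh":17,"vyn":44,"wb":68,"yb":54},91,{"jh":18,"w":87},{"h":94,"ii":90,"ku":36,"zgd":62}],"wf":[[90,35,73],[12,7,94],[38,56,69,54,89]]}
After op 17 (add /nl/4/1 25): {"nl":[90,[55,37],[51,50],42,[14,25,17,55]],"q":[{"h":6,"si":82,"syy":48,"tki":45,"w":50},{"ahh":17,"vyn":44,"wb":68,"yb":54},91,{"jh":18,"w":87},{"h":94,"ii":90,"ku":36,"zgd":62}],"wf":[[90,35,73],[12,7,94],[38,56,69,54,89]]}
After op 18 (add /nl/4/2 70): {"nl":[90,[55,37],[51,50],42,[14,25,70,17,55]],"q":[{"h":6,"si":82,"syy":48,"tki":45,"w":50},{"ahh":17,"vyn":44,"wb":68,"yb":54},91,{"jh":18,"w":87},{"h":94,"ii":90,"ku":36,"zgd":62}],"wf":[[90,35,73],[12,7,94],[38,56,69,54,89]]}
Size at path /q/4: 4

Answer: 4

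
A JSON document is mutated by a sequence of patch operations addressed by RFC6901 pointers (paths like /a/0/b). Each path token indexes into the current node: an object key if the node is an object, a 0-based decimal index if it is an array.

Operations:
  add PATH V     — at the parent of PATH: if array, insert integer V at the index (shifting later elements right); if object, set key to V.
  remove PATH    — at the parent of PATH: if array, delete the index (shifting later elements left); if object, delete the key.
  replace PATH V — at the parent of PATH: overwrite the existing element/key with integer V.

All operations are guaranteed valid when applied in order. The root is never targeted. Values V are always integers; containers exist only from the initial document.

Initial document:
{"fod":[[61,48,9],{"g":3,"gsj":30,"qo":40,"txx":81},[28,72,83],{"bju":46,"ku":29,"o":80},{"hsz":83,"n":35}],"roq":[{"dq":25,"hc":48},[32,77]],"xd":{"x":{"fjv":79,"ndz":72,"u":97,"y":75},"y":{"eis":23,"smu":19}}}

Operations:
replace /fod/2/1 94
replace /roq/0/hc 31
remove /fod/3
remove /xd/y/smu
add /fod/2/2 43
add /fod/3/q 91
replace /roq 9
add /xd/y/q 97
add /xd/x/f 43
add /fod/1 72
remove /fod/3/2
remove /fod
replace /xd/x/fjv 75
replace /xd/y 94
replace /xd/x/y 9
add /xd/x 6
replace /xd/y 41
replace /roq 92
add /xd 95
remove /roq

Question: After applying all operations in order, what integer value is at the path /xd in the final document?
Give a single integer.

After op 1 (replace /fod/2/1 94): {"fod":[[61,48,9],{"g":3,"gsj":30,"qo":40,"txx":81},[28,94,83],{"bju":46,"ku":29,"o":80},{"hsz":83,"n":35}],"roq":[{"dq":25,"hc":48},[32,77]],"xd":{"x":{"fjv":79,"ndz":72,"u":97,"y":75},"y":{"eis":23,"smu":19}}}
After op 2 (replace /roq/0/hc 31): {"fod":[[61,48,9],{"g":3,"gsj":30,"qo":40,"txx":81},[28,94,83],{"bju":46,"ku":29,"o":80},{"hsz":83,"n":35}],"roq":[{"dq":25,"hc":31},[32,77]],"xd":{"x":{"fjv":79,"ndz":72,"u":97,"y":75},"y":{"eis":23,"smu":19}}}
After op 3 (remove /fod/3): {"fod":[[61,48,9],{"g":3,"gsj":30,"qo":40,"txx":81},[28,94,83],{"hsz":83,"n":35}],"roq":[{"dq":25,"hc":31},[32,77]],"xd":{"x":{"fjv":79,"ndz":72,"u":97,"y":75},"y":{"eis":23,"smu":19}}}
After op 4 (remove /xd/y/smu): {"fod":[[61,48,9],{"g":3,"gsj":30,"qo":40,"txx":81},[28,94,83],{"hsz":83,"n":35}],"roq":[{"dq":25,"hc":31},[32,77]],"xd":{"x":{"fjv":79,"ndz":72,"u":97,"y":75},"y":{"eis":23}}}
After op 5 (add /fod/2/2 43): {"fod":[[61,48,9],{"g":3,"gsj":30,"qo":40,"txx":81},[28,94,43,83],{"hsz":83,"n":35}],"roq":[{"dq":25,"hc":31},[32,77]],"xd":{"x":{"fjv":79,"ndz":72,"u":97,"y":75},"y":{"eis":23}}}
After op 6 (add /fod/3/q 91): {"fod":[[61,48,9],{"g":3,"gsj":30,"qo":40,"txx":81},[28,94,43,83],{"hsz":83,"n":35,"q":91}],"roq":[{"dq":25,"hc":31},[32,77]],"xd":{"x":{"fjv":79,"ndz":72,"u":97,"y":75},"y":{"eis":23}}}
After op 7 (replace /roq 9): {"fod":[[61,48,9],{"g":3,"gsj":30,"qo":40,"txx":81},[28,94,43,83],{"hsz":83,"n":35,"q":91}],"roq":9,"xd":{"x":{"fjv":79,"ndz":72,"u":97,"y":75},"y":{"eis":23}}}
After op 8 (add /xd/y/q 97): {"fod":[[61,48,9],{"g":3,"gsj":30,"qo":40,"txx":81},[28,94,43,83],{"hsz":83,"n":35,"q":91}],"roq":9,"xd":{"x":{"fjv":79,"ndz":72,"u":97,"y":75},"y":{"eis":23,"q":97}}}
After op 9 (add /xd/x/f 43): {"fod":[[61,48,9],{"g":3,"gsj":30,"qo":40,"txx":81},[28,94,43,83],{"hsz":83,"n":35,"q":91}],"roq":9,"xd":{"x":{"f":43,"fjv":79,"ndz":72,"u":97,"y":75},"y":{"eis":23,"q":97}}}
After op 10 (add /fod/1 72): {"fod":[[61,48,9],72,{"g":3,"gsj":30,"qo":40,"txx":81},[28,94,43,83],{"hsz":83,"n":35,"q":91}],"roq":9,"xd":{"x":{"f":43,"fjv":79,"ndz":72,"u":97,"y":75},"y":{"eis":23,"q":97}}}
After op 11 (remove /fod/3/2): {"fod":[[61,48,9],72,{"g":3,"gsj":30,"qo":40,"txx":81},[28,94,83],{"hsz":83,"n":35,"q":91}],"roq":9,"xd":{"x":{"f":43,"fjv":79,"ndz":72,"u":97,"y":75},"y":{"eis":23,"q":97}}}
After op 12 (remove /fod): {"roq":9,"xd":{"x":{"f":43,"fjv":79,"ndz":72,"u":97,"y":75},"y":{"eis":23,"q":97}}}
After op 13 (replace /xd/x/fjv 75): {"roq":9,"xd":{"x":{"f":43,"fjv":75,"ndz":72,"u":97,"y":75},"y":{"eis":23,"q":97}}}
After op 14 (replace /xd/y 94): {"roq":9,"xd":{"x":{"f":43,"fjv":75,"ndz":72,"u":97,"y":75},"y":94}}
After op 15 (replace /xd/x/y 9): {"roq":9,"xd":{"x":{"f":43,"fjv":75,"ndz":72,"u":97,"y":9},"y":94}}
After op 16 (add /xd/x 6): {"roq":9,"xd":{"x":6,"y":94}}
After op 17 (replace /xd/y 41): {"roq":9,"xd":{"x":6,"y":41}}
After op 18 (replace /roq 92): {"roq":92,"xd":{"x":6,"y":41}}
After op 19 (add /xd 95): {"roq":92,"xd":95}
After op 20 (remove /roq): {"xd":95}
Value at /xd: 95

Answer: 95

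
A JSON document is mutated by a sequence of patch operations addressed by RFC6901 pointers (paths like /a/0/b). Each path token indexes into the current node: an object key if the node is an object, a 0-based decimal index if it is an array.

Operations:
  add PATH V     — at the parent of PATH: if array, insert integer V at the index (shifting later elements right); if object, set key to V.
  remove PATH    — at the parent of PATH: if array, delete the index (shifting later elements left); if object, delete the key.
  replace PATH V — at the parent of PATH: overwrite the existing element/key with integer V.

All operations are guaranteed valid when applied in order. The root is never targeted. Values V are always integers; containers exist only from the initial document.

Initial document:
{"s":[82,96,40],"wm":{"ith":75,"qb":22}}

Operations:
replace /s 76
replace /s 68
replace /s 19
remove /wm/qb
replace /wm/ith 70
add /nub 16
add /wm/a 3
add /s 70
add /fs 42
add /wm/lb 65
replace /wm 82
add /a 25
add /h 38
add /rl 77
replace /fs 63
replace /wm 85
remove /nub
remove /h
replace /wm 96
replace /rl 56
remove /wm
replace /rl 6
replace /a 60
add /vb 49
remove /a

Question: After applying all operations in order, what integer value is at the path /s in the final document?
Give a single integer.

Answer: 70

Derivation:
After op 1 (replace /s 76): {"s":76,"wm":{"ith":75,"qb":22}}
After op 2 (replace /s 68): {"s":68,"wm":{"ith":75,"qb":22}}
After op 3 (replace /s 19): {"s":19,"wm":{"ith":75,"qb":22}}
After op 4 (remove /wm/qb): {"s":19,"wm":{"ith":75}}
After op 5 (replace /wm/ith 70): {"s":19,"wm":{"ith":70}}
After op 6 (add /nub 16): {"nub":16,"s":19,"wm":{"ith":70}}
After op 7 (add /wm/a 3): {"nub":16,"s":19,"wm":{"a":3,"ith":70}}
After op 8 (add /s 70): {"nub":16,"s":70,"wm":{"a":3,"ith":70}}
After op 9 (add /fs 42): {"fs":42,"nub":16,"s":70,"wm":{"a":3,"ith":70}}
After op 10 (add /wm/lb 65): {"fs":42,"nub":16,"s":70,"wm":{"a":3,"ith":70,"lb":65}}
After op 11 (replace /wm 82): {"fs":42,"nub":16,"s":70,"wm":82}
After op 12 (add /a 25): {"a":25,"fs":42,"nub":16,"s":70,"wm":82}
After op 13 (add /h 38): {"a":25,"fs":42,"h":38,"nub":16,"s":70,"wm":82}
After op 14 (add /rl 77): {"a":25,"fs":42,"h":38,"nub":16,"rl":77,"s":70,"wm":82}
After op 15 (replace /fs 63): {"a":25,"fs":63,"h":38,"nub":16,"rl":77,"s":70,"wm":82}
After op 16 (replace /wm 85): {"a":25,"fs":63,"h":38,"nub":16,"rl":77,"s":70,"wm":85}
After op 17 (remove /nub): {"a":25,"fs":63,"h":38,"rl":77,"s":70,"wm":85}
After op 18 (remove /h): {"a":25,"fs":63,"rl":77,"s":70,"wm":85}
After op 19 (replace /wm 96): {"a":25,"fs":63,"rl":77,"s":70,"wm":96}
After op 20 (replace /rl 56): {"a":25,"fs":63,"rl":56,"s":70,"wm":96}
After op 21 (remove /wm): {"a":25,"fs":63,"rl":56,"s":70}
After op 22 (replace /rl 6): {"a":25,"fs":63,"rl":6,"s":70}
After op 23 (replace /a 60): {"a":60,"fs":63,"rl":6,"s":70}
After op 24 (add /vb 49): {"a":60,"fs":63,"rl":6,"s":70,"vb":49}
After op 25 (remove /a): {"fs":63,"rl":6,"s":70,"vb":49}
Value at /s: 70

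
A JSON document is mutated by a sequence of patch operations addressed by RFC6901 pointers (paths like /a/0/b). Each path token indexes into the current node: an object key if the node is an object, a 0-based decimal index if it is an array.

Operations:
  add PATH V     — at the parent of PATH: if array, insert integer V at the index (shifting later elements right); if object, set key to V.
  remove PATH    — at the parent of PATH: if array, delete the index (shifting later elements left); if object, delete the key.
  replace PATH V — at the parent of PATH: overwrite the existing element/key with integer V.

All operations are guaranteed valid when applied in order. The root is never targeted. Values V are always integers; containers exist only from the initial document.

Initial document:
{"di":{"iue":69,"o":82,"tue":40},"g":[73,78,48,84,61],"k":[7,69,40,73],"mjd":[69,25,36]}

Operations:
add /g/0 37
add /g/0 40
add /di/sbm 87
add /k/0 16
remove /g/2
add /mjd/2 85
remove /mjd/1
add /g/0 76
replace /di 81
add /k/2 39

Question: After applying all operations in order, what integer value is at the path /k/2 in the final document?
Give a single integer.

Answer: 39

Derivation:
After op 1 (add /g/0 37): {"di":{"iue":69,"o":82,"tue":40},"g":[37,73,78,48,84,61],"k":[7,69,40,73],"mjd":[69,25,36]}
After op 2 (add /g/0 40): {"di":{"iue":69,"o":82,"tue":40},"g":[40,37,73,78,48,84,61],"k":[7,69,40,73],"mjd":[69,25,36]}
After op 3 (add /di/sbm 87): {"di":{"iue":69,"o":82,"sbm":87,"tue":40},"g":[40,37,73,78,48,84,61],"k":[7,69,40,73],"mjd":[69,25,36]}
After op 4 (add /k/0 16): {"di":{"iue":69,"o":82,"sbm":87,"tue":40},"g":[40,37,73,78,48,84,61],"k":[16,7,69,40,73],"mjd":[69,25,36]}
After op 5 (remove /g/2): {"di":{"iue":69,"o":82,"sbm":87,"tue":40},"g":[40,37,78,48,84,61],"k":[16,7,69,40,73],"mjd":[69,25,36]}
After op 6 (add /mjd/2 85): {"di":{"iue":69,"o":82,"sbm":87,"tue":40},"g":[40,37,78,48,84,61],"k":[16,7,69,40,73],"mjd":[69,25,85,36]}
After op 7 (remove /mjd/1): {"di":{"iue":69,"o":82,"sbm":87,"tue":40},"g":[40,37,78,48,84,61],"k":[16,7,69,40,73],"mjd":[69,85,36]}
After op 8 (add /g/0 76): {"di":{"iue":69,"o":82,"sbm":87,"tue":40},"g":[76,40,37,78,48,84,61],"k":[16,7,69,40,73],"mjd":[69,85,36]}
After op 9 (replace /di 81): {"di":81,"g":[76,40,37,78,48,84,61],"k":[16,7,69,40,73],"mjd":[69,85,36]}
After op 10 (add /k/2 39): {"di":81,"g":[76,40,37,78,48,84,61],"k":[16,7,39,69,40,73],"mjd":[69,85,36]}
Value at /k/2: 39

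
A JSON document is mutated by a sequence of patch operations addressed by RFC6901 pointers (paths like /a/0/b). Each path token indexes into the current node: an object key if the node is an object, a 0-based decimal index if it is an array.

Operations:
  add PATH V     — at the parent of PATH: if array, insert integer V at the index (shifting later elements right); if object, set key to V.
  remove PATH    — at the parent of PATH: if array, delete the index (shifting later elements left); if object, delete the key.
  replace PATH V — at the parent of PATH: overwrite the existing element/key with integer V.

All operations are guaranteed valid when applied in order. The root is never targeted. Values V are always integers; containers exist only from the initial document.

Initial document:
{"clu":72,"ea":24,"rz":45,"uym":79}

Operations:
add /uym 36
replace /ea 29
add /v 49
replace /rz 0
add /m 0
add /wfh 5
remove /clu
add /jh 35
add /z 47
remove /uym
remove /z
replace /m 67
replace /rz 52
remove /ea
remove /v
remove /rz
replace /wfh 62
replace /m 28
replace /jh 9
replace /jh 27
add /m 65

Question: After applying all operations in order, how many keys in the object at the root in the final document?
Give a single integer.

Answer: 3

Derivation:
After op 1 (add /uym 36): {"clu":72,"ea":24,"rz":45,"uym":36}
After op 2 (replace /ea 29): {"clu":72,"ea":29,"rz":45,"uym":36}
After op 3 (add /v 49): {"clu":72,"ea":29,"rz":45,"uym":36,"v":49}
After op 4 (replace /rz 0): {"clu":72,"ea":29,"rz":0,"uym":36,"v":49}
After op 5 (add /m 0): {"clu":72,"ea":29,"m":0,"rz":0,"uym":36,"v":49}
After op 6 (add /wfh 5): {"clu":72,"ea":29,"m":0,"rz":0,"uym":36,"v":49,"wfh":5}
After op 7 (remove /clu): {"ea":29,"m":0,"rz":0,"uym":36,"v":49,"wfh":5}
After op 8 (add /jh 35): {"ea":29,"jh":35,"m":0,"rz":0,"uym":36,"v":49,"wfh":5}
After op 9 (add /z 47): {"ea":29,"jh":35,"m":0,"rz":0,"uym":36,"v":49,"wfh":5,"z":47}
After op 10 (remove /uym): {"ea":29,"jh":35,"m":0,"rz":0,"v":49,"wfh":5,"z":47}
After op 11 (remove /z): {"ea":29,"jh":35,"m":0,"rz":0,"v":49,"wfh":5}
After op 12 (replace /m 67): {"ea":29,"jh":35,"m":67,"rz":0,"v":49,"wfh":5}
After op 13 (replace /rz 52): {"ea":29,"jh":35,"m":67,"rz":52,"v":49,"wfh":5}
After op 14 (remove /ea): {"jh":35,"m":67,"rz":52,"v":49,"wfh":5}
After op 15 (remove /v): {"jh":35,"m":67,"rz":52,"wfh":5}
After op 16 (remove /rz): {"jh":35,"m":67,"wfh":5}
After op 17 (replace /wfh 62): {"jh":35,"m":67,"wfh":62}
After op 18 (replace /m 28): {"jh":35,"m":28,"wfh":62}
After op 19 (replace /jh 9): {"jh":9,"m":28,"wfh":62}
After op 20 (replace /jh 27): {"jh":27,"m":28,"wfh":62}
After op 21 (add /m 65): {"jh":27,"m":65,"wfh":62}
Size at the root: 3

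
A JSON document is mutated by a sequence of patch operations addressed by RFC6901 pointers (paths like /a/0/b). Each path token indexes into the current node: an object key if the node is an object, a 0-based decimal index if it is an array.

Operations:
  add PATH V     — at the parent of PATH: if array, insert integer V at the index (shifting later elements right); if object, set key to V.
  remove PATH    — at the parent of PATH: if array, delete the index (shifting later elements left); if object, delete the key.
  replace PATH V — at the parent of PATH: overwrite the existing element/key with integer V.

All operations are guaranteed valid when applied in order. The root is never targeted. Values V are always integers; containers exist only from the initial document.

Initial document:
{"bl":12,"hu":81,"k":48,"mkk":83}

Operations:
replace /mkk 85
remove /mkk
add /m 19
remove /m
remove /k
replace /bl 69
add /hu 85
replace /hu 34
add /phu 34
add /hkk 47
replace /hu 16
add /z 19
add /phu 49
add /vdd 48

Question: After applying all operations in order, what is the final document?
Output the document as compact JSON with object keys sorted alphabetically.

After op 1 (replace /mkk 85): {"bl":12,"hu":81,"k":48,"mkk":85}
After op 2 (remove /mkk): {"bl":12,"hu":81,"k":48}
After op 3 (add /m 19): {"bl":12,"hu":81,"k":48,"m":19}
After op 4 (remove /m): {"bl":12,"hu":81,"k":48}
After op 5 (remove /k): {"bl":12,"hu":81}
After op 6 (replace /bl 69): {"bl":69,"hu":81}
After op 7 (add /hu 85): {"bl":69,"hu":85}
After op 8 (replace /hu 34): {"bl":69,"hu":34}
After op 9 (add /phu 34): {"bl":69,"hu":34,"phu":34}
After op 10 (add /hkk 47): {"bl":69,"hkk":47,"hu":34,"phu":34}
After op 11 (replace /hu 16): {"bl":69,"hkk":47,"hu":16,"phu":34}
After op 12 (add /z 19): {"bl":69,"hkk":47,"hu":16,"phu":34,"z":19}
After op 13 (add /phu 49): {"bl":69,"hkk":47,"hu":16,"phu":49,"z":19}
After op 14 (add /vdd 48): {"bl":69,"hkk":47,"hu":16,"phu":49,"vdd":48,"z":19}

Answer: {"bl":69,"hkk":47,"hu":16,"phu":49,"vdd":48,"z":19}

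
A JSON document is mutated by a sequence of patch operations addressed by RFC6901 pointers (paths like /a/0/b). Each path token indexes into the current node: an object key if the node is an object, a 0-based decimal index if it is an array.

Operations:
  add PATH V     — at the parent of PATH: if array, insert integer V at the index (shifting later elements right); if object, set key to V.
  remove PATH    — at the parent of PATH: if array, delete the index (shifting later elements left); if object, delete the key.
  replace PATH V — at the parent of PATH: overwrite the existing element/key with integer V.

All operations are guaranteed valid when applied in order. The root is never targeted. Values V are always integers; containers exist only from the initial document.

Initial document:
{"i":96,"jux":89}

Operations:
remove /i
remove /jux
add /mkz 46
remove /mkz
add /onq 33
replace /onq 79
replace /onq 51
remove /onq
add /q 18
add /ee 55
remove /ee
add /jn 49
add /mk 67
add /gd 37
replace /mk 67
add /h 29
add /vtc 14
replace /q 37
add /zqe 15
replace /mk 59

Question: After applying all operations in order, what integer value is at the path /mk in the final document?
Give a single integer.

After op 1 (remove /i): {"jux":89}
After op 2 (remove /jux): {}
After op 3 (add /mkz 46): {"mkz":46}
After op 4 (remove /mkz): {}
After op 5 (add /onq 33): {"onq":33}
After op 6 (replace /onq 79): {"onq":79}
After op 7 (replace /onq 51): {"onq":51}
After op 8 (remove /onq): {}
After op 9 (add /q 18): {"q":18}
After op 10 (add /ee 55): {"ee":55,"q":18}
After op 11 (remove /ee): {"q":18}
After op 12 (add /jn 49): {"jn":49,"q":18}
After op 13 (add /mk 67): {"jn":49,"mk":67,"q":18}
After op 14 (add /gd 37): {"gd":37,"jn":49,"mk":67,"q":18}
After op 15 (replace /mk 67): {"gd":37,"jn":49,"mk":67,"q":18}
After op 16 (add /h 29): {"gd":37,"h":29,"jn":49,"mk":67,"q":18}
After op 17 (add /vtc 14): {"gd":37,"h":29,"jn":49,"mk":67,"q":18,"vtc":14}
After op 18 (replace /q 37): {"gd":37,"h":29,"jn":49,"mk":67,"q":37,"vtc":14}
After op 19 (add /zqe 15): {"gd":37,"h":29,"jn":49,"mk":67,"q":37,"vtc":14,"zqe":15}
After op 20 (replace /mk 59): {"gd":37,"h":29,"jn":49,"mk":59,"q":37,"vtc":14,"zqe":15}
Value at /mk: 59

Answer: 59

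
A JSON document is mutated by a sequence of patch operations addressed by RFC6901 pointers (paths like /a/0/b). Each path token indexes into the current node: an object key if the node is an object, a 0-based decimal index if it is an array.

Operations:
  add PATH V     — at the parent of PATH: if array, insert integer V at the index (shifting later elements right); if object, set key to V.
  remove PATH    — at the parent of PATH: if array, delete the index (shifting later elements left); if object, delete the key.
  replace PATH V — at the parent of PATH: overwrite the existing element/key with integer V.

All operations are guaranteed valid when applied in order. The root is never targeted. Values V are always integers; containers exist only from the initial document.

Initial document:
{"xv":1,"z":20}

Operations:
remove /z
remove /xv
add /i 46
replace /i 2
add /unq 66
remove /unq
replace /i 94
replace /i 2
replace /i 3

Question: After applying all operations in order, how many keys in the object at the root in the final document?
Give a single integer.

After op 1 (remove /z): {"xv":1}
After op 2 (remove /xv): {}
After op 3 (add /i 46): {"i":46}
After op 4 (replace /i 2): {"i":2}
After op 5 (add /unq 66): {"i":2,"unq":66}
After op 6 (remove /unq): {"i":2}
After op 7 (replace /i 94): {"i":94}
After op 8 (replace /i 2): {"i":2}
After op 9 (replace /i 3): {"i":3}
Size at the root: 1

Answer: 1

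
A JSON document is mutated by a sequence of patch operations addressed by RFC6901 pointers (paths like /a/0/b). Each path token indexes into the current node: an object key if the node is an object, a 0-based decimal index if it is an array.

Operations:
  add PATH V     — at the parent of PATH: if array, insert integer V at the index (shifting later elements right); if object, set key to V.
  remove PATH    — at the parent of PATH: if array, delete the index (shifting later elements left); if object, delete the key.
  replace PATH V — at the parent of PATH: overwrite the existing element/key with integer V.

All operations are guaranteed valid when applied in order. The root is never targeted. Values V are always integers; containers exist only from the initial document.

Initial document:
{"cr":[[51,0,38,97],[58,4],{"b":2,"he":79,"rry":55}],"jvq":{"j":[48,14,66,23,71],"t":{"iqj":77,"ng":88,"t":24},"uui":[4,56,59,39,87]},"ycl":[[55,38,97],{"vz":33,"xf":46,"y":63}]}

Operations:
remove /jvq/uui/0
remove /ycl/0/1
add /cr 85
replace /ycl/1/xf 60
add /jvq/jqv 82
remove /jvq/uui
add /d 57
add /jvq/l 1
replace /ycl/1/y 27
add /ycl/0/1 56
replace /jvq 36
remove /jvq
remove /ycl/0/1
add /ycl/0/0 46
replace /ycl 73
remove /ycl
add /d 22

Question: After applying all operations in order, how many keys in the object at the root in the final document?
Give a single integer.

After op 1 (remove /jvq/uui/0): {"cr":[[51,0,38,97],[58,4],{"b":2,"he":79,"rry":55}],"jvq":{"j":[48,14,66,23,71],"t":{"iqj":77,"ng":88,"t":24},"uui":[56,59,39,87]},"ycl":[[55,38,97],{"vz":33,"xf":46,"y":63}]}
After op 2 (remove /ycl/0/1): {"cr":[[51,0,38,97],[58,4],{"b":2,"he":79,"rry":55}],"jvq":{"j":[48,14,66,23,71],"t":{"iqj":77,"ng":88,"t":24},"uui":[56,59,39,87]},"ycl":[[55,97],{"vz":33,"xf":46,"y":63}]}
After op 3 (add /cr 85): {"cr":85,"jvq":{"j":[48,14,66,23,71],"t":{"iqj":77,"ng":88,"t":24},"uui":[56,59,39,87]},"ycl":[[55,97],{"vz":33,"xf":46,"y":63}]}
After op 4 (replace /ycl/1/xf 60): {"cr":85,"jvq":{"j":[48,14,66,23,71],"t":{"iqj":77,"ng":88,"t":24},"uui":[56,59,39,87]},"ycl":[[55,97],{"vz":33,"xf":60,"y":63}]}
After op 5 (add /jvq/jqv 82): {"cr":85,"jvq":{"j":[48,14,66,23,71],"jqv":82,"t":{"iqj":77,"ng":88,"t":24},"uui":[56,59,39,87]},"ycl":[[55,97],{"vz":33,"xf":60,"y":63}]}
After op 6 (remove /jvq/uui): {"cr":85,"jvq":{"j":[48,14,66,23,71],"jqv":82,"t":{"iqj":77,"ng":88,"t":24}},"ycl":[[55,97],{"vz":33,"xf":60,"y":63}]}
After op 7 (add /d 57): {"cr":85,"d":57,"jvq":{"j":[48,14,66,23,71],"jqv":82,"t":{"iqj":77,"ng":88,"t":24}},"ycl":[[55,97],{"vz":33,"xf":60,"y":63}]}
After op 8 (add /jvq/l 1): {"cr":85,"d":57,"jvq":{"j":[48,14,66,23,71],"jqv":82,"l":1,"t":{"iqj":77,"ng":88,"t":24}},"ycl":[[55,97],{"vz":33,"xf":60,"y":63}]}
After op 9 (replace /ycl/1/y 27): {"cr":85,"d":57,"jvq":{"j":[48,14,66,23,71],"jqv":82,"l":1,"t":{"iqj":77,"ng":88,"t":24}},"ycl":[[55,97],{"vz":33,"xf":60,"y":27}]}
After op 10 (add /ycl/0/1 56): {"cr":85,"d":57,"jvq":{"j":[48,14,66,23,71],"jqv":82,"l":1,"t":{"iqj":77,"ng":88,"t":24}},"ycl":[[55,56,97],{"vz":33,"xf":60,"y":27}]}
After op 11 (replace /jvq 36): {"cr":85,"d":57,"jvq":36,"ycl":[[55,56,97],{"vz":33,"xf":60,"y":27}]}
After op 12 (remove /jvq): {"cr":85,"d":57,"ycl":[[55,56,97],{"vz":33,"xf":60,"y":27}]}
After op 13 (remove /ycl/0/1): {"cr":85,"d":57,"ycl":[[55,97],{"vz":33,"xf":60,"y":27}]}
After op 14 (add /ycl/0/0 46): {"cr":85,"d":57,"ycl":[[46,55,97],{"vz":33,"xf":60,"y":27}]}
After op 15 (replace /ycl 73): {"cr":85,"d":57,"ycl":73}
After op 16 (remove /ycl): {"cr":85,"d":57}
After op 17 (add /d 22): {"cr":85,"d":22}
Size at the root: 2

Answer: 2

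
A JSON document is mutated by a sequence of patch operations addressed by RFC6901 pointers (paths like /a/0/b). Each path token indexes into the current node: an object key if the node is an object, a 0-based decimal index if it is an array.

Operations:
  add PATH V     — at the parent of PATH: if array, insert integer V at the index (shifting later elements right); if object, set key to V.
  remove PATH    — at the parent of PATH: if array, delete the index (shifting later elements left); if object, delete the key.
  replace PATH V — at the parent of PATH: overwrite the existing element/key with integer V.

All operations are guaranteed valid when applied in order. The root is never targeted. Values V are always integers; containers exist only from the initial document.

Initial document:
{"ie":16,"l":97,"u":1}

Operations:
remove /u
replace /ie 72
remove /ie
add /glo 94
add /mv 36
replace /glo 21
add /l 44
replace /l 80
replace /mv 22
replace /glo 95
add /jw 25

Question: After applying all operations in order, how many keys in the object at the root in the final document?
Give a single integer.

After op 1 (remove /u): {"ie":16,"l":97}
After op 2 (replace /ie 72): {"ie":72,"l":97}
After op 3 (remove /ie): {"l":97}
After op 4 (add /glo 94): {"glo":94,"l":97}
After op 5 (add /mv 36): {"glo":94,"l":97,"mv":36}
After op 6 (replace /glo 21): {"glo":21,"l":97,"mv":36}
After op 7 (add /l 44): {"glo":21,"l":44,"mv":36}
After op 8 (replace /l 80): {"glo":21,"l":80,"mv":36}
After op 9 (replace /mv 22): {"glo":21,"l":80,"mv":22}
After op 10 (replace /glo 95): {"glo":95,"l":80,"mv":22}
After op 11 (add /jw 25): {"glo":95,"jw":25,"l":80,"mv":22}
Size at the root: 4

Answer: 4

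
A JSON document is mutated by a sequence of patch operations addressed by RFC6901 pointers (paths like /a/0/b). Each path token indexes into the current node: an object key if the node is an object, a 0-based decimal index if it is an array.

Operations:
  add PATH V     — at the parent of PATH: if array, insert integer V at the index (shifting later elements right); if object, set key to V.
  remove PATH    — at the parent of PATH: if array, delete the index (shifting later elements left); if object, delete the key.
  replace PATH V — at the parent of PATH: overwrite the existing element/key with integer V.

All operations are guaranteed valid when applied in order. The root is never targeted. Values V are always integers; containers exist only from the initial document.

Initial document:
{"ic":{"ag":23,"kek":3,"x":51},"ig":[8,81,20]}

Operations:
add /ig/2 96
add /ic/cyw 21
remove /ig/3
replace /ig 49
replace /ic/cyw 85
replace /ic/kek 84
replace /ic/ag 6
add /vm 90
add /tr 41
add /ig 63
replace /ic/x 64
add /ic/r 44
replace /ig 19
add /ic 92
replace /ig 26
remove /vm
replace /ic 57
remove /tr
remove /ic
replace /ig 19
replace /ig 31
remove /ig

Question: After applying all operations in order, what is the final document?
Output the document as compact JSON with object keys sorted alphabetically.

Answer: {}

Derivation:
After op 1 (add /ig/2 96): {"ic":{"ag":23,"kek":3,"x":51},"ig":[8,81,96,20]}
After op 2 (add /ic/cyw 21): {"ic":{"ag":23,"cyw":21,"kek":3,"x":51},"ig":[8,81,96,20]}
After op 3 (remove /ig/3): {"ic":{"ag":23,"cyw":21,"kek":3,"x":51},"ig":[8,81,96]}
After op 4 (replace /ig 49): {"ic":{"ag":23,"cyw":21,"kek":3,"x":51},"ig":49}
After op 5 (replace /ic/cyw 85): {"ic":{"ag":23,"cyw":85,"kek":3,"x":51},"ig":49}
After op 6 (replace /ic/kek 84): {"ic":{"ag":23,"cyw":85,"kek":84,"x":51},"ig":49}
After op 7 (replace /ic/ag 6): {"ic":{"ag":6,"cyw":85,"kek":84,"x":51},"ig":49}
After op 8 (add /vm 90): {"ic":{"ag":6,"cyw":85,"kek":84,"x":51},"ig":49,"vm":90}
After op 9 (add /tr 41): {"ic":{"ag":6,"cyw":85,"kek":84,"x":51},"ig":49,"tr":41,"vm":90}
After op 10 (add /ig 63): {"ic":{"ag":6,"cyw":85,"kek":84,"x":51},"ig":63,"tr":41,"vm":90}
After op 11 (replace /ic/x 64): {"ic":{"ag":6,"cyw":85,"kek":84,"x":64},"ig":63,"tr":41,"vm":90}
After op 12 (add /ic/r 44): {"ic":{"ag":6,"cyw":85,"kek":84,"r":44,"x":64},"ig":63,"tr":41,"vm":90}
After op 13 (replace /ig 19): {"ic":{"ag":6,"cyw":85,"kek":84,"r":44,"x":64},"ig":19,"tr":41,"vm":90}
After op 14 (add /ic 92): {"ic":92,"ig":19,"tr":41,"vm":90}
After op 15 (replace /ig 26): {"ic":92,"ig":26,"tr":41,"vm":90}
After op 16 (remove /vm): {"ic":92,"ig":26,"tr":41}
After op 17 (replace /ic 57): {"ic":57,"ig":26,"tr":41}
After op 18 (remove /tr): {"ic":57,"ig":26}
After op 19 (remove /ic): {"ig":26}
After op 20 (replace /ig 19): {"ig":19}
After op 21 (replace /ig 31): {"ig":31}
After op 22 (remove /ig): {}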